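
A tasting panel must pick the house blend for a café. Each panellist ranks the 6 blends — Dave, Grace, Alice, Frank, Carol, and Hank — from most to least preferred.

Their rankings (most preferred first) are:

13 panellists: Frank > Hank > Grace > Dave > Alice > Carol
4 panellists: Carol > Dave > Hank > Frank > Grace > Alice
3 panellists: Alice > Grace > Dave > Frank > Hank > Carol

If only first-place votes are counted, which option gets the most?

Frank

First-place vote totals:
  Dave: 0
  Grace: 0
  Alice: 3
  Frank: 13
  Carol: 4
  Hank: 0
Frank has the most first-place votes.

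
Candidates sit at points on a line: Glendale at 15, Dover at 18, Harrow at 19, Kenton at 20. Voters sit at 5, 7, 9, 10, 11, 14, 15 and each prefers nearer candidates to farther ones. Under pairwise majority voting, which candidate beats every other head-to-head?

Glendale

With single-peaked preferences on a line, the Condorcet winner is the candidate closest to the median voter.
The median voter (position 10) is closest to Glendale at 15.
Check: Glendale vs Harrow — voters closer to Glendale: 7 of 7.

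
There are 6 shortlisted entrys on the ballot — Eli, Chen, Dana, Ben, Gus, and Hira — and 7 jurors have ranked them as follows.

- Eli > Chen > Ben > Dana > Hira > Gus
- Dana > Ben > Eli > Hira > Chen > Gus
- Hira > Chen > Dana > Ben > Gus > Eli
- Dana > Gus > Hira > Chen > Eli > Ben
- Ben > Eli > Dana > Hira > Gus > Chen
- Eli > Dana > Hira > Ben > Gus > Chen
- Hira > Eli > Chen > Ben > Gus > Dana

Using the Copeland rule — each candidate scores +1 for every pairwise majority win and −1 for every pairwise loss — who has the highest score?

Pairwise results:
  Eli vs Chen: Eli wins 5–2.
  Eli vs Dana: Eli wins 4–3.
  Eli vs Ben: Eli wins 4–3.
  Eli vs Gus: Eli wins 5–2.
  Eli vs Hira: Eli wins 4–3.
  Chen vs Dana: Dana wins 4–3.
  Chen vs Ben: Chen wins 4–3.
  Chen vs Gus: Chen wins 4–3.
  Chen vs Hira: Hira wins 6–1.
  Dana vs Ben: Dana wins 4–3.
  Dana vs Gus: Dana wins 6–1.
  Dana vs Hira: Dana wins 5–2.
  Ben vs Gus: Ben wins 6–1.
  Ben vs Hira: Hira wins 4–3.
  Gus vs Hira: Hira wins 6–1.
Copeland scores (wins − losses):
  Eli: 5 − 0 = 5
  Chen: 2 − 3 = -1
  Dana: 4 − 1 = 3
  Ben: 1 − 4 = -3
  Gus: 0 − 5 = -5
  Hira: 3 − 2 = 1
Eli has the best Copeland score.

Eli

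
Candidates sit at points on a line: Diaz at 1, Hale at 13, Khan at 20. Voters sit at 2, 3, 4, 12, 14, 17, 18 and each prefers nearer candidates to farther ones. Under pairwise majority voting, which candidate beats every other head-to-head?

Hale

With single-peaked preferences on a line, the Condorcet winner is the candidate closest to the median voter.
The median voter (position 12) is closest to Hale at 13.
Check: Hale vs Khan — voters closer to Hale: 5 of 7.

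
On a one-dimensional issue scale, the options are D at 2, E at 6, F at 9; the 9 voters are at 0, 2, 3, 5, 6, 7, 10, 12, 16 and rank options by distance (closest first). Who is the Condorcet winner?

E

With single-peaked preferences on a line, the Condorcet winner is the candidate closest to the median voter.
The median voter (position 6) is closest to E at 6.
Check: E vs F — voters closer to E: 6 of 9.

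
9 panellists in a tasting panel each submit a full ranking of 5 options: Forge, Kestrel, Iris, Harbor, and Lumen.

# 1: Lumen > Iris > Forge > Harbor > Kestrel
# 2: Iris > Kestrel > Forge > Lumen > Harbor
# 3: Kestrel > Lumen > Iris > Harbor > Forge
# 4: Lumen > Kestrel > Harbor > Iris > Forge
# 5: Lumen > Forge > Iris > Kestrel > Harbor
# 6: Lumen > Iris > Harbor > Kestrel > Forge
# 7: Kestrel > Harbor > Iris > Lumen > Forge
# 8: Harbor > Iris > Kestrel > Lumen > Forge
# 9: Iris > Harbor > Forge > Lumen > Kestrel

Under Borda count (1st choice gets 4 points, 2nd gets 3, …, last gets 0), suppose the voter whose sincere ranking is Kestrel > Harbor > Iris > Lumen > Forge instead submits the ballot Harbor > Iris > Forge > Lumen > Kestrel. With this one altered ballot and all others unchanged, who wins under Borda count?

Borda totals with the altered ballot: Forge 11, Kestrel 14, Iris 25, Harbor 17, Lumen 23.
The winner is unchanged: still Iris.

Iris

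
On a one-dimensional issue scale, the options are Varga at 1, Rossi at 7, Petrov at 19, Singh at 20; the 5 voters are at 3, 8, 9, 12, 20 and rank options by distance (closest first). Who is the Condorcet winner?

With single-peaked preferences on a line, the Condorcet winner is the candidate closest to the median voter.
The median voter (position 9) is closest to Rossi at 7.
Check: Rossi vs Varga — voters closer to Rossi: 4 of 5.

Rossi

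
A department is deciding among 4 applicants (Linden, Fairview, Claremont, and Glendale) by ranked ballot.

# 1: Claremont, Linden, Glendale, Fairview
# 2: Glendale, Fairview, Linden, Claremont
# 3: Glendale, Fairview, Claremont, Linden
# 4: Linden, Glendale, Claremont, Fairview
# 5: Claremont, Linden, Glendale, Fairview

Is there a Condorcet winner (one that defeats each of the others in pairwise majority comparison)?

No

Head-to-head results (5 voters total):
Linden vs Fairview: Linden wins 3–2.
Linden vs Claremont: Claremont wins 3–2.
Linden vs Glendale: Linden wins 3–2.
Fairview vs Claremont: Claremont wins 3–2.
Fairview vs Glendale: Glendale wins 5–0.
Claremont vs Glendale: Glendale wins 3–2.
No candidate beats all others: Linden beats Glendale beats Claremont beats Linden, a majority cycle.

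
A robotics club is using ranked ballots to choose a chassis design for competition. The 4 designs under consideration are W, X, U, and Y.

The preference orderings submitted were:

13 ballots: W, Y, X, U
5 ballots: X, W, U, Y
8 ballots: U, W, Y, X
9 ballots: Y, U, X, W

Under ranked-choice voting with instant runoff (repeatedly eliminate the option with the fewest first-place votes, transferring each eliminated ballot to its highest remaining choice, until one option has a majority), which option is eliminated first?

Round 1: W 13, Y 9, U 8, X 5. X has the fewest and is eliminated.
Round 2: W 18, Y 9, U 8. W has a majority.

X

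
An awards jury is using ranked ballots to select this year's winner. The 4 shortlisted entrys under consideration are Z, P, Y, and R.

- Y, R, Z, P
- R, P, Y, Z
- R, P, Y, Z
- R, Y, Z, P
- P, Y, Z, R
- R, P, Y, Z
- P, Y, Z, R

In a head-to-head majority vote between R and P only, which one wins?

R

Ballots ranking R above P: 5.
Ballots ranking P above R: 2.
R wins the head-to-head, 5–2.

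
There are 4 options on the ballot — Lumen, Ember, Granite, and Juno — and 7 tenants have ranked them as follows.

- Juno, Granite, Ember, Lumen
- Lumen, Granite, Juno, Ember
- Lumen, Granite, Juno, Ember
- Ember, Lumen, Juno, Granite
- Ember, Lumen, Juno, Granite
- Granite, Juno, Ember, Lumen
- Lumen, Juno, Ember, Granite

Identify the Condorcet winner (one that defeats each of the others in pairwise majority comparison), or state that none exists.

Head-to-head results (7 voters total):
Lumen vs Ember: Ember wins 4–3.
Lumen vs Granite: Lumen wins 5–2.
Lumen vs Juno: Lumen wins 5–2.
Ember vs Granite: Granite wins 4–3.
Ember vs Juno: Juno wins 5–2.
Granite vs Juno: Juno wins 4–3.
No candidate beats all others: Lumen beats Granite beats Ember beats Lumen, a majority cycle.

None — there is no Condorcet winner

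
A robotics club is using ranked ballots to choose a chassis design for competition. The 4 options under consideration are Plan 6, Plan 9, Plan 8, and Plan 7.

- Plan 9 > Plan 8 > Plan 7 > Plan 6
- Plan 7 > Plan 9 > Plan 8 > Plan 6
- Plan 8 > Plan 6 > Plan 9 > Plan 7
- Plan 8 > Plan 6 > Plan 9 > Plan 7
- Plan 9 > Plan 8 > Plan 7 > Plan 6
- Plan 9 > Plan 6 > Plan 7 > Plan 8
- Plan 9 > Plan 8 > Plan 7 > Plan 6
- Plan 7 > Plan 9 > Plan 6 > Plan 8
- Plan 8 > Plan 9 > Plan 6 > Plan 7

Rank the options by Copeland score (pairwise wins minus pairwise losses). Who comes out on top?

Plan 9

Pairwise results:
  Plan 6 vs Plan 9: Plan 9 wins 7–2.
  Plan 6 vs Plan 8: Plan 8 wins 7–2.
  Plan 6 vs Plan 7: Plan 7 wins 5–4.
  Plan 9 vs Plan 8: Plan 9 wins 6–3.
  Plan 9 vs Plan 7: Plan 9 wins 7–2.
  Plan 8 vs Plan 7: Plan 8 wins 6–3.
Copeland scores (wins − losses):
  Plan 6: 0 − 3 = -3
  Plan 9: 3 − 0 = 3
  Plan 8: 2 − 1 = 1
  Plan 7: 1 − 2 = -1
Plan 9 has the best Copeland score.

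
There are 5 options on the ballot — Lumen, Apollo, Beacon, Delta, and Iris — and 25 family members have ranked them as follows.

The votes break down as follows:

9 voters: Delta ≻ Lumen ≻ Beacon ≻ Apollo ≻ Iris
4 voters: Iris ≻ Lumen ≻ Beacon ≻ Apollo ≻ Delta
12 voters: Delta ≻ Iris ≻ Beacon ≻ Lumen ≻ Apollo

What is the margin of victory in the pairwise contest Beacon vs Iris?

7

Ballots ranking Beacon above Iris: 9.
Ballots ranking Iris above Beacon: 4+12 = 16.
Iris wins 16–9, a margin of 7.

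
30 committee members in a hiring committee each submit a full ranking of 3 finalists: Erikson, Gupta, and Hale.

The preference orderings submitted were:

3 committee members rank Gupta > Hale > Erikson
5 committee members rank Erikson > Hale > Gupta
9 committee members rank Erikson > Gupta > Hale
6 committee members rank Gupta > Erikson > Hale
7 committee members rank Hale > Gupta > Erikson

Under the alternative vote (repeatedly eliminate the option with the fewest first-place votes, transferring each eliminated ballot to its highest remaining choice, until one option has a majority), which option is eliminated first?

Hale

Round 1: Erikson 14, Gupta 9, Hale 7. Hale has the fewest and is eliminated.
Round 2: Gupta 16, Erikson 14. Gupta has a majority.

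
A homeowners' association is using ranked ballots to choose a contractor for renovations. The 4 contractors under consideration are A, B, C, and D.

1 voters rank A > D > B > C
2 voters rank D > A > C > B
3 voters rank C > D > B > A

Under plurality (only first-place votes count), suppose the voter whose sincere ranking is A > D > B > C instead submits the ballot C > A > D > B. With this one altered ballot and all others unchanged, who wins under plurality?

First-place totals with the altered ballot: A 0, B 0, C 4, D 2.
The winner is unchanged: still C.

C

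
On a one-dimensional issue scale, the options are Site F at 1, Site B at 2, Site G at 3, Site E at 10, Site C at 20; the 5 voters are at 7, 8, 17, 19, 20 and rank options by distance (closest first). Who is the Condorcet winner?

With single-peaked preferences on a line, the Condorcet winner is the candidate closest to the median voter.
The median voter (position 17) is closest to Site C at 20.
Check: Site C vs Site B — voters closer to Site C: 3 of 5.

Site C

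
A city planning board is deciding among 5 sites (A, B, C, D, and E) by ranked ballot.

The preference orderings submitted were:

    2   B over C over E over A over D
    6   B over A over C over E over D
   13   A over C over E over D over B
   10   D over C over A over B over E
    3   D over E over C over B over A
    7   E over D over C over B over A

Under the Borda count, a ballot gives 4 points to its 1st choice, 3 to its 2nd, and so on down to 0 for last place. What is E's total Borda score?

73

Borda scores:
  A: 2·1 + 6·3 + 13·4 + 10·2 + 3·0 + 7·0 = 92
  B: 2·4 + 6·4 + 13·0 + 10·1 + 3·1 + 7·1 = 52
  C: 2·3 + 6·2 + 13·3 + 10·3 + 3·2 + 7·2 = 107
  D: 2·0 + 6·0 + 13·1 + 10·4 + 3·4 + 7·3 = 86
  E: 2·2 + 6·1 + 13·2 + 10·0 + 3·3 + 7·4 = 73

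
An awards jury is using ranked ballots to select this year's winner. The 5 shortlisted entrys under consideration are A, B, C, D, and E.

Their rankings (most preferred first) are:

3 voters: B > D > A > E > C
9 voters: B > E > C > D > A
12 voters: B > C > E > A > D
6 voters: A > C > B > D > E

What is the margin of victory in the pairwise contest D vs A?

Ballots ranking D above A: 3+9 = 12.
Ballots ranking A above D: 12+6 = 18.
A wins 18–12, a margin of 6.

6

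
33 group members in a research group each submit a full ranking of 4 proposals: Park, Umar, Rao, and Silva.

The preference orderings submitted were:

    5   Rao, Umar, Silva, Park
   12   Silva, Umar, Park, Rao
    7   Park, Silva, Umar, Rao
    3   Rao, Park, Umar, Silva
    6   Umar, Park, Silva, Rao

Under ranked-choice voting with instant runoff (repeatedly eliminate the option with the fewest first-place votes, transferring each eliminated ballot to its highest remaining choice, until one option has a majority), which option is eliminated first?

Umar

Round 1: Silva 12, Rao 8, Park 7, Umar 6. Umar has the fewest and is eliminated.
Round 2: Park 13, Silva 12, Rao 8. Rao has the fewest and is eliminated.
Round 3: Silva 17, Park 16. Silva has a majority.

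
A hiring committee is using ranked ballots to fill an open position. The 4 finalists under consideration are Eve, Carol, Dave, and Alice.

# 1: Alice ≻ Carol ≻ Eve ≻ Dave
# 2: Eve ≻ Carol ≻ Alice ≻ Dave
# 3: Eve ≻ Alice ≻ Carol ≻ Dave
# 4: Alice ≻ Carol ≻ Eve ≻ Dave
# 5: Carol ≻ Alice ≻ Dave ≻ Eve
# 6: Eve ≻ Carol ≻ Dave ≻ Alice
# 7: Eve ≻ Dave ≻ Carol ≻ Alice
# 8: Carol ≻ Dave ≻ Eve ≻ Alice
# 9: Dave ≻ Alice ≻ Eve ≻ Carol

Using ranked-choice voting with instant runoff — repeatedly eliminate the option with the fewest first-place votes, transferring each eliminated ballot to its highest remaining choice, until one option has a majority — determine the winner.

Round 1: Eve 4, Carol 2, Alice 2, Dave 1. Dave has the fewest and is eliminated.
Round 2: Eve 4, Alice 3, Carol 2. Carol has the fewest and is eliminated.
Round 3: Eve 5, Alice 4. Eve has a majority.

Eve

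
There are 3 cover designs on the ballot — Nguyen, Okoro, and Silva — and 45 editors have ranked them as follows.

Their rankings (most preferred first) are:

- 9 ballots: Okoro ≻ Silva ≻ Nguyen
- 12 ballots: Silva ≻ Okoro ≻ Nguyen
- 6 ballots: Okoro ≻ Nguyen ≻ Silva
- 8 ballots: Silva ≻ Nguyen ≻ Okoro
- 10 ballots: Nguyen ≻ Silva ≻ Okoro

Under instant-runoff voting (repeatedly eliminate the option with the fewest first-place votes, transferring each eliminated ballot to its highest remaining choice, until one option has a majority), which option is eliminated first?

Nguyen

Round 1: Silva 20, Okoro 15, Nguyen 10. Nguyen has the fewest and is eliminated.
Round 2: Silva 30, Okoro 15. Silva has a majority.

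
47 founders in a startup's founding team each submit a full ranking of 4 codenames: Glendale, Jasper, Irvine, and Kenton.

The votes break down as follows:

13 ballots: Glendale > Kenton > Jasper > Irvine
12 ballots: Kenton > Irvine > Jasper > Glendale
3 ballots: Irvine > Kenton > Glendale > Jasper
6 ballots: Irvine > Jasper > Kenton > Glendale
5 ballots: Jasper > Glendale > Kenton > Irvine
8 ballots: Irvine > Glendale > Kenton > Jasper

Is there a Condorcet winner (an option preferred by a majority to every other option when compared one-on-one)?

No

Head-to-head results (47 voters total):
Glendale vs Jasper: Glendale wins 24–23.
Glendale vs Irvine: Irvine wins 29–18.
Glendale vs Kenton: Glendale wins 26–21.
Jasper vs Irvine: Irvine wins 29–18.
Jasper vs Kenton: Kenton wins 36–11.
Irvine vs Kenton: Kenton wins 30–17.
No candidate beats all others: Glendale beats Kenton beats Irvine beats Glendale, a majority cycle.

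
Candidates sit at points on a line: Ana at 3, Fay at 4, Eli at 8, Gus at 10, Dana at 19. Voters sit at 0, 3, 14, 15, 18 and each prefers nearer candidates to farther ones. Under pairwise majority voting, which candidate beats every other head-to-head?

With single-peaked preferences on a line, the Condorcet winner is the candidate closest to the median voter.
The median voter (position 14) is closest to Gus at 10.
Check: Gus vs Dana — voters closer to Gus: 3 of 5.

Gus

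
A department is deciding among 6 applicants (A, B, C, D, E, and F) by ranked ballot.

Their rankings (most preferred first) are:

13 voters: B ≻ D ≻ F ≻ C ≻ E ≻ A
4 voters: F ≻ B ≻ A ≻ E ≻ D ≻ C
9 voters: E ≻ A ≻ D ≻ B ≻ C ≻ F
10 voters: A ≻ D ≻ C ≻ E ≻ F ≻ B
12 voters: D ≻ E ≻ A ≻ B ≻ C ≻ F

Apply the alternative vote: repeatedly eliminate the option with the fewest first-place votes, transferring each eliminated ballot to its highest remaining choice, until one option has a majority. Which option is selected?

Round 1: B 13, D 12, A 10, E 9, F 4, C 0. C has the fewest and is eliminated.
Round 2: B 13, D 12, A 10, E 9, F 4. F has the fewest and is eliminated.
Round 3: B 17, D 12, A 10, E 9. E has the fewest and is eliminated.
Round 4: A 19, B 17, D 12. D has the fewest and is eliminated.
Round 5: A 31, B 17. A has a majority.

A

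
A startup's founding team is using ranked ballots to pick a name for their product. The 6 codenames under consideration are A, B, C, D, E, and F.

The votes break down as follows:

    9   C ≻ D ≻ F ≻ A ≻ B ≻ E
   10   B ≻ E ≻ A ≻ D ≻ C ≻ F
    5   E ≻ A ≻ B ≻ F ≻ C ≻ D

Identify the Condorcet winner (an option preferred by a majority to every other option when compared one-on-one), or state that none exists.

No Condorcet winner

Head-to-head results (24 voters total):
A vs B: A wins 14–10.
A vs C: A wins 15–9.
A vs D: A wins 15–9.
A vs E: E wins 15–9.
A vs F: A wins 15–9.
B vs C: B wins 15–9.
B vs D: B wins 15–9.
B vs E: B wins 19–5.
B vs F: B wins 15–9.
C vs D: C wins 14–10.
C vs E: E wins 15–9.
C vs F: C wins 19–5.
D vs E: E wins 15–9.
D vs F: D wins 19–5.
E vs F: E wins 15–9.
No candidate beats all others: A beats B beats E beats A, a majority cycle.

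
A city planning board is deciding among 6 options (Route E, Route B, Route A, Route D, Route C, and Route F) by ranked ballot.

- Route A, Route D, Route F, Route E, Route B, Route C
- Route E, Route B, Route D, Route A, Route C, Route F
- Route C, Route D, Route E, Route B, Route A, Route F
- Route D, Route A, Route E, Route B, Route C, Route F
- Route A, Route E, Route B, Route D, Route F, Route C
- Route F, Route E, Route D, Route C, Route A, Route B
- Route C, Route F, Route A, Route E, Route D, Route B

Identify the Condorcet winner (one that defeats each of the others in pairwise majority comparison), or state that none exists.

Head-to-head results (7 voters total):
Route E vs Route B: Route E wins 7–0.
Route E vs Route A: Route A wins 4–3.
Route E vs Route D: Route E wins 4–3.
Route E vs Route C: Route E wins 5–2.
Route E vs Route F: Route E wins 4–3.
Route B vs Route A: Route A wins 5–2.
Route B vs Route D: Route D wins 5–2.
Route B vs Route C: Route B wins 4–3.
Route B vs Route F: Route B wins 4–3.
Route A vs Route D: Route D wins 4–3.
Route A vs Route C: Route A wins 4–3.
Route A vs Route F: Route A wins 5–2.
Route D vs Route C: Route D wins 5–2.
Route D vs Route F: Route D wins 5–2.
Route C vs Route F: Route C wins 4–3.
No candidate beats all others: Route E beats Route D beats Route A beats Route E, a majority cycle.

No Condorcet winner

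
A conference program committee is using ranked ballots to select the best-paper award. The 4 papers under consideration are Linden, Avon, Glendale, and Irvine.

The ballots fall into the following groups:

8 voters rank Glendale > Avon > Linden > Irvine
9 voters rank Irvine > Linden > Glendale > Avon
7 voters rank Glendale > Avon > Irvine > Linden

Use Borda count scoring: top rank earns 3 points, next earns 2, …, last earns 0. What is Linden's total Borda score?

Borda scores:
  Linden: 8·1 + 9·2 + 7·0 = 26
  Avon: 8·2 + 9·0 + 7·2 = 30
  Glendale: 8·3 + 9·1 + 7·3 = 54
  Irvine: 8·0 + 9·3 + 7·1 = 34

26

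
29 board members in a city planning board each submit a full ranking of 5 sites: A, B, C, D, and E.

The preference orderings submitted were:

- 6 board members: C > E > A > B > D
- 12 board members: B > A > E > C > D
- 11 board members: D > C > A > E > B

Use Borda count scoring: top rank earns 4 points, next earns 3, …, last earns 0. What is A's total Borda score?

70

Borda scores:
  A: 6·2 + 12·3 + 11·2 = 70
  B: 6·1 + 12·4 + 11·0 = 54
  C: 6·4 + 12·1 + 11·3 = 69
  D: 6·0 + 12·0 + 11·4 = 44
  E: 6·3 + 12·2 + 11·1 = 53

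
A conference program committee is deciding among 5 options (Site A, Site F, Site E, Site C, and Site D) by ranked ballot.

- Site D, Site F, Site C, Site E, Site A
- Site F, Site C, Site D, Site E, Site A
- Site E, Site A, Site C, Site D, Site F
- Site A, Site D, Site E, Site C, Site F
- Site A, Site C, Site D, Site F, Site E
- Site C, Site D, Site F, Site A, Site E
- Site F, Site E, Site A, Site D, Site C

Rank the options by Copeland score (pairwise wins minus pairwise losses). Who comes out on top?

Pairwise results:
  Site A vs Site F: Site F wins 4–3.
  Site A vs Site E: Site E wins 4–3.
  Site A vs Site C: Site A wins 4–3.
  Site A vs Site D: Site A wins 4–3.
  Site F vs Site E: Site F wins 5–2.
  Site F vs Site C: Site C wins 4–3.
  Site F vs Site D: Site D wins 5–2.
  Site E vs Site C: Site C wins 4–3.
  Site E vs Site D: Site D wins 5–2.
  Site C vs Site D: Site C wins 4–3.
Copeland scores (wins − losses):
  Site A: 2 − 2 = 0
  Site F: 2 − 2 = 0
  Site E: 1 − 3 = -2
  Site C: 3 − 1 = 2
  Site D: 2 − 2 = 0
Site C has the best Copeland score.

Site C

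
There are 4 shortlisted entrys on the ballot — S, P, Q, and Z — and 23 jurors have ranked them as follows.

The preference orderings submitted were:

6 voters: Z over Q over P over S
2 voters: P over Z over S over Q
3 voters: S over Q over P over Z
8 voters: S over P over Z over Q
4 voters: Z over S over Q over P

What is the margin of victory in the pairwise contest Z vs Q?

17

Ballots ranking Z above Q: 6+2+8+4 = 20.
Ballots ranking Q above Z: 3.
Z wins 20–3, a margin of 17.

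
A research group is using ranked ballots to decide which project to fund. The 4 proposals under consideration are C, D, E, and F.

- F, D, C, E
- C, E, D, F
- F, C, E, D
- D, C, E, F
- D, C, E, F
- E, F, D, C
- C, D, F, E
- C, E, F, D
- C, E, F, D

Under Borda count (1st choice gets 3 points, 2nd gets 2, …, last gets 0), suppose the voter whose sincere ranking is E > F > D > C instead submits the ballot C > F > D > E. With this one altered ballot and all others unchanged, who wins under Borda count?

C

Borda totals with the altered ballot: C 22, D 12, E 9, F 11.
The winner is unchanged: still C.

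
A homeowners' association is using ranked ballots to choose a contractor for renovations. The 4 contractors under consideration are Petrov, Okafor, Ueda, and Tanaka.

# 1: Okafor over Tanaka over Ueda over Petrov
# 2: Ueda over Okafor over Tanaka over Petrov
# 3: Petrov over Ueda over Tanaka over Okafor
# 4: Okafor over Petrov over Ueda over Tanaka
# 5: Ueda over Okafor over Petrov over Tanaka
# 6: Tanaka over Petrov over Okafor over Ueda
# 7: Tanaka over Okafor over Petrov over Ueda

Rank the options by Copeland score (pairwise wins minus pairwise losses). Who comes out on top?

Pairwise results:
  Petrov vs Okafor: Okafor wins 5–2.
  Petrov vs Ueda: Petrov wins 4–3.
  Petrov vs Tanaka: Tanaka wins 4–3.
  Okafor vs Ueda: Okafor wins 4–3.
  Okafor vs Tanaka: Okafor wins 4–3.
  Ueda vs Tanaka: Ueda wins 4–3.
Copeland scores (wins − losses):
  Petrov: 1 − 2 = -1
  Okafor: 3 − 0 = 3
  Ueda: 1 − 2 = -1
  Tanaka: 1 − 2 = -1
Okafor has the best Copeland score.

Okafor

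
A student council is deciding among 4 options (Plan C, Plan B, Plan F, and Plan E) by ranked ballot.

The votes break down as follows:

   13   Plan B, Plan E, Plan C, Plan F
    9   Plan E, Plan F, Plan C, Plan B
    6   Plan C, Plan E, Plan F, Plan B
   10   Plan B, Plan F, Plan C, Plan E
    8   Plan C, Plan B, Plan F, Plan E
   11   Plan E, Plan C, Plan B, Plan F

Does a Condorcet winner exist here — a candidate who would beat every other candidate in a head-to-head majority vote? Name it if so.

Head-to-head results (57 voters total):
Plan C vs Plan B: Plan C wins 34–23.
Plan C vs Plan F: Plan C wins 38–19.
Plan C vs Plan E: Plan E wins 33–24.
Plan B vs Plan F: Plan B wins 42–15.
Plan B vs Plan E: Plan B wins 31–26.
Plan F vs Plan E: Plan E wins 39–18.
No candidate beats all others: Plan C beats Plan B beats Plan E beats Plan C, a majority cycle.

There is no Condorcet winner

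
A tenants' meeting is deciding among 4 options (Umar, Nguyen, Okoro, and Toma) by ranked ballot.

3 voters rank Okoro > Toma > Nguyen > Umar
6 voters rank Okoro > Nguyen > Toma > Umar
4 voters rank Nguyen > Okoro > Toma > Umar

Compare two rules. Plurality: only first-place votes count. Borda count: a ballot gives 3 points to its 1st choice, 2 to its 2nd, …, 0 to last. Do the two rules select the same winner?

Yes

Plurality first-place counts: Umar 0, Nguyen 4, Okoro 9, Toma 0 → Okoro.
Borda totals: Umar 0, Nguyen 27, Okoro 35, Toma 16 → Okoro.
The two rules agree on Okoro.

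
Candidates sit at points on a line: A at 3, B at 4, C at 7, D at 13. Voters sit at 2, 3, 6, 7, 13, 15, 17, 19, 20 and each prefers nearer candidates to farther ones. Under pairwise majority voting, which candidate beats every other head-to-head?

D

With single-peaked preferences on a line, the Condorcet winner is the candidate closest to the median voter.
The median voter (position 13) is closest to D at 13.
Check: D vs B — voters closer to D: 5 of 9.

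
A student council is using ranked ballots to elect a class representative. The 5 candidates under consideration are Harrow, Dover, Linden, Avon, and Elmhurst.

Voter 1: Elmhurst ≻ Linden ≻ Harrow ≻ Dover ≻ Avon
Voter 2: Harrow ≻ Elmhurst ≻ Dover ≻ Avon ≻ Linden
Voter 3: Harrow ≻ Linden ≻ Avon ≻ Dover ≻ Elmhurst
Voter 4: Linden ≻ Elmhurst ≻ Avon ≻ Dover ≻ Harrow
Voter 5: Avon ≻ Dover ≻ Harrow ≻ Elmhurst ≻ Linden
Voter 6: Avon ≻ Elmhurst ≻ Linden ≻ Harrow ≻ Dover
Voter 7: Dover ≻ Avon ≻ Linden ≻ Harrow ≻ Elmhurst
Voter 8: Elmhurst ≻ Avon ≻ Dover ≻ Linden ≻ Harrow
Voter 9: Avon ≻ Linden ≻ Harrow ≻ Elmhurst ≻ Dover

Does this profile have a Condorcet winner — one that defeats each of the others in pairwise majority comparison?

Yes

Head-to-head results (9 voters total):
Harrow vs Dover: Harrow wins 5–4.
Harrow vs Linden: Linden wins 6–3.
Harrow vs Avon: Avon wins 6–3.
Harrow vs Elmhurst: Harrow wins 5–4.
Dover vs Linden: Linden wins 5–4.
Dover vs Avon: Avon wins 6–3.
Dover vs Elmhurst: Elmhurst wins 6–3.
Linden vs Avon: Avon wins 6–3.
Linden vs Elmhurst: Elmhurst wins 5–4.
Avon vs Elmhurst: Avon wins 5–4.
Avon beats each rival — Harrow (6–3), Dover (6–3), Linden (6–3), Elmhurst (5–4) — so Avon is the Condorcet winner.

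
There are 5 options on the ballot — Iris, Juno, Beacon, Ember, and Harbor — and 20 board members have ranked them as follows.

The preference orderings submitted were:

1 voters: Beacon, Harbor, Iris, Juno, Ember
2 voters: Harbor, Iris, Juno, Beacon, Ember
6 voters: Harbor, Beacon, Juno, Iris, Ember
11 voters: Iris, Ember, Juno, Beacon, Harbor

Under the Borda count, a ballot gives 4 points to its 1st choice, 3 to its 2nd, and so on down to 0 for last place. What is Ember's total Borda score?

33

Borda scores:
  Iris: 2 + 2·3 + 6·1 + 11·4 = 58
  Juno: 1 + 2·2 + 6·2 + 11·2 = 39
  Beacon: 4 + 2·1 + 6·3 + 11·1 = 35
  Ember: 0 + 2·0 + 6·0 + 11·3 = 33
  Harbor: 3 + 2·4 + 6·4 + 11·0 = 35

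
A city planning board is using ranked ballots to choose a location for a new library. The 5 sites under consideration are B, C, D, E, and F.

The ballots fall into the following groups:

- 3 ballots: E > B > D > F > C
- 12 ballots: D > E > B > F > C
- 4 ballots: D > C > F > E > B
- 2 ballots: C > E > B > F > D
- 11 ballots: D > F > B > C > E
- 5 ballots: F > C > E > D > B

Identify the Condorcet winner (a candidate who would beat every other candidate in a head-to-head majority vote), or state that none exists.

D

Head-to-head results (37 voters total):
B vs C: B wins 26–11.
B vs D: D wins 32–5.
B vs E: E wins 26–11.
B vs F: F wins 20–17.
C vs D: D wins 30–7.
C vs E: C wins 22–15.
C vs F: F wins 31–6.
D vs E: D wins 27–10.
D vs F: D wins 30–7.
E vs F: F wins 20–17.
D beats each rival — B (32–5), C (30–7), E (27–10), F (30–7) — so D is the Condorcet winner.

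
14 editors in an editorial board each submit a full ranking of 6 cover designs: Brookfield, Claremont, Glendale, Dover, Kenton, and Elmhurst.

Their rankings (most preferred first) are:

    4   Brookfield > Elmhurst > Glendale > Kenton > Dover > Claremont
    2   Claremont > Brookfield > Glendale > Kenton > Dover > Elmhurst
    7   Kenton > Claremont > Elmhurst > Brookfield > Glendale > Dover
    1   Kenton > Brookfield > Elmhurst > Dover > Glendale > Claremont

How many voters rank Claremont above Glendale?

9

Ballots ranking Claremont above Glendale: 2+7 = 9.
Ballots ranking Glendale above Claremont: 4+1 = 5.
So 9 of 14 voters prefer Claremont to Glendale.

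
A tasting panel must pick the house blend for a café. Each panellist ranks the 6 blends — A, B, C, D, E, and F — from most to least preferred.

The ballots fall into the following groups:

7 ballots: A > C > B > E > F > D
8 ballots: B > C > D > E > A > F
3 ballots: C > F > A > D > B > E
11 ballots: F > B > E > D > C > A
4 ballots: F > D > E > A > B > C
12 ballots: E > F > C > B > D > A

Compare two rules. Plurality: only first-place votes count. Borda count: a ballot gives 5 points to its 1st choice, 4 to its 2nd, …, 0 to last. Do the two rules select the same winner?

Plurality first-place counts: A 7, B 8, C 3, D 0, E 12, F 15 → F.
Borda totals: A 60, B 136, C 122, D 80, E 135, F 142 → F.
The two rules agree on F.

Yes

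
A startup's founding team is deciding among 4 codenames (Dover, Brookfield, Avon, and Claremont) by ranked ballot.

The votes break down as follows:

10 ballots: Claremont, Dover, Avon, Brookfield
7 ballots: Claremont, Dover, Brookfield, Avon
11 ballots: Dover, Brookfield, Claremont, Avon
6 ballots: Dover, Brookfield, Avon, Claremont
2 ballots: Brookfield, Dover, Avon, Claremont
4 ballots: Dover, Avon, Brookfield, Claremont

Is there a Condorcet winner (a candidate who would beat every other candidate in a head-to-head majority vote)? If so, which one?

Dover

Head-to-head results (40 voters total):
Dover vs Brookfield: Dover wins 38–2.
Dover vs Avon: Dover wins 40–0.
Dover vs Claremont: Dover wins 23–17.
Brookfield vs Avon: Brookfield wins 26–14.
Brookfield vs Claremont: Brookfield wins 23–17.
Avon vs Claremont: Claremont wins 28–12.
Dover beats each rival — Brookfield (38–2), Avon (40–0), Claremont (23–17) — so Dover is the Condorcet winner.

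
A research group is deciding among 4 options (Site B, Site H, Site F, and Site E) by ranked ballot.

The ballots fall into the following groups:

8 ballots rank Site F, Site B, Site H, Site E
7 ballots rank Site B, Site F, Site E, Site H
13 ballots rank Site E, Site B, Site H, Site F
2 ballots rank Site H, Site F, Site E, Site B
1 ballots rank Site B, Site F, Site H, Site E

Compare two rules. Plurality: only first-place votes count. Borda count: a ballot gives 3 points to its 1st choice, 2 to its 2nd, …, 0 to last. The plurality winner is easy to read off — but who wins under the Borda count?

Site B

Plurality first-place counts: Site B 8, Site H 2, Site F 8, Site E 13 → Site E.
Borda totals: Site B 66, Site H 28, Site F 44, Site E 48 → Site B.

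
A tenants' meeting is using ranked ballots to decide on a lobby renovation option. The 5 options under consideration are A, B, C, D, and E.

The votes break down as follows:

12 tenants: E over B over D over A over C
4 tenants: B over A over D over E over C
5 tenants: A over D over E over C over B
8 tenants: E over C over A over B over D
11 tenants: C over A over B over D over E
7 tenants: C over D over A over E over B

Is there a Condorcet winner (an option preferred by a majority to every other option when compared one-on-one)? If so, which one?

Head-to-head results (47 voters total):
A vs B: A wins 31–16.
A vs C: C wins 26–21.
A vs D: A wins 28–19.
A vs E: A wins 27–20.
B vs C: C wins 31–16.
B vs D: B wins 35–12.
B vs E: E wins 32–15.
C vs D: C wins 26–21.
C vs E: E wins 29–18.
D vs E: D wins 27–20.
No candidate beats all others: A beats E beats C beats A, a majority cycle.

No Condorcet winner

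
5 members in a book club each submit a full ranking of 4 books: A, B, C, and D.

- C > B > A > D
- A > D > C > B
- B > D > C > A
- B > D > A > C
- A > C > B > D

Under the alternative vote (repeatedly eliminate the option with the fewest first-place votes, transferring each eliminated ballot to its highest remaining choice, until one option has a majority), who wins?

Round 1: A 2, B 2, C 1, D 0. D has the fewest and is eliminated.
Round 2: A 2, B 2, C 1. C has the fewest and is eliminated.
Round 3: B 3, A 2. B has a majority.

B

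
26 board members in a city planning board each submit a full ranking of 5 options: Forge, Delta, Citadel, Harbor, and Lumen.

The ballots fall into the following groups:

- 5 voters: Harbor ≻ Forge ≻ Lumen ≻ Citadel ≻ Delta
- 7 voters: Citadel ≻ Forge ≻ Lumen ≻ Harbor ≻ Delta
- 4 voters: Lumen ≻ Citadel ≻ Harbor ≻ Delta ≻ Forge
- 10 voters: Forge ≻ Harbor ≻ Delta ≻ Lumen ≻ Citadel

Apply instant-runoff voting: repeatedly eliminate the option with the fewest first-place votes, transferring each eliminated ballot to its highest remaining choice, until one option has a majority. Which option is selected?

Forge

Round 1: Forge 10, Citadel 7, Harbor 5, Lumen 4, Delta 0. Delta has the fewest and is eliminated.
Round 2: Forge 10, Citadel 7, Harbor 5, Lumen 4. Lumen has the fewest and is eliminated.
Round 3: Citadel 11, Forge 10, Harbor 5. Harbor has the fewest and is eliminated.
Round 4: Forge 15, Citadel 11. Forge has a majority.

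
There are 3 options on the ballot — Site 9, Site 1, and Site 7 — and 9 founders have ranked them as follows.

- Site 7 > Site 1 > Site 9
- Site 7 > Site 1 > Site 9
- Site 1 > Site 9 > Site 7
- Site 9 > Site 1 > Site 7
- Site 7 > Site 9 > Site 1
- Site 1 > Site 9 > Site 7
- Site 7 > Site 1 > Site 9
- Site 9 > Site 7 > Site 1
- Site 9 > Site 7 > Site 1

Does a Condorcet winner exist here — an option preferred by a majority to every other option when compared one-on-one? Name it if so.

Head-to-head results (9 voters total):
Site 9 vs Site 1: Site 1 wins 5–4.
Site 9 vs Site 7: Site 9 wins 5–4.
Site 1 vs Site 7: Site 7 wins 6–3.
No candidate beats all others: Site 9 beats Site 7 beats Site 1 beats Site 9, a majority cycle.

There is no Condorcet winner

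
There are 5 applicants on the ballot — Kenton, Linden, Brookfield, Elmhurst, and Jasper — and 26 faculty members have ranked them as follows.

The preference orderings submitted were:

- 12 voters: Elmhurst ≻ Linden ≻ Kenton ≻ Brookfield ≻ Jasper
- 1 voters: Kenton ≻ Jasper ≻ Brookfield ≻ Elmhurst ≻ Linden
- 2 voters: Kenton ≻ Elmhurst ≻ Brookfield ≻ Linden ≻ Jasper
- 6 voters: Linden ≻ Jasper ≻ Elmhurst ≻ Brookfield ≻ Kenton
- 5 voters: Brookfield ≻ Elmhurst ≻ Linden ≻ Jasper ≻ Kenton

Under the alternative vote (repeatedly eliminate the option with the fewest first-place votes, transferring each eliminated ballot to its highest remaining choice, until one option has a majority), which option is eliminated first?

Jasper

Round 1: Elmhurst 12, Linden 6, Brookfield 5, Kenton 3, Jasper 0. Jasper has the fewest and is eliminated.
Round 2: Elmhurst 12, Linden 6, Brookfield 5, Kenton 3. Kenton has the fewest and is eliminated.
Round 3: Elmhurst 14, Linden 6, Brookfield 6. Elmhurst has a majority.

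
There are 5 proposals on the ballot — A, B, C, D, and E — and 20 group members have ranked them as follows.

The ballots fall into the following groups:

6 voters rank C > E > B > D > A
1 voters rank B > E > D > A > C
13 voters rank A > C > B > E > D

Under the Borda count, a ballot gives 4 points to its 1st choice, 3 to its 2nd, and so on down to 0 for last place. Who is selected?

C

Borda scores:
  A: 6·0 + 1 + 13·4 = 53
  B: 6·2 + 4 + 13·2 = 42
  C: 6·4 + 0 + 13·3 = 63
  D: 6·1 + 2 + 13·0 = 8
  E: 6·3 + 3 + 13·1 = 34
C has the highest total.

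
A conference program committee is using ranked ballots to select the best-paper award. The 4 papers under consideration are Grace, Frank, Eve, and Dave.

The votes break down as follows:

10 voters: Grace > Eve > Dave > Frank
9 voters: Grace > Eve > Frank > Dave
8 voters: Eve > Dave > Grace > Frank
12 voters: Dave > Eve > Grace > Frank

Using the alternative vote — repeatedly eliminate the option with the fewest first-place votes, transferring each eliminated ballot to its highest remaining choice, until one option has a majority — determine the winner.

Round 1: Grace 19, Dave 12, Eve 8, Frank 0. Frank has the fewest and is eliminated.
Round 2: Grace 19, Dave 12, Eve 8. Eve has the fewest and is eliminated.
Round 3: Dave 20, Grace 19. Dave has a majority.

Dave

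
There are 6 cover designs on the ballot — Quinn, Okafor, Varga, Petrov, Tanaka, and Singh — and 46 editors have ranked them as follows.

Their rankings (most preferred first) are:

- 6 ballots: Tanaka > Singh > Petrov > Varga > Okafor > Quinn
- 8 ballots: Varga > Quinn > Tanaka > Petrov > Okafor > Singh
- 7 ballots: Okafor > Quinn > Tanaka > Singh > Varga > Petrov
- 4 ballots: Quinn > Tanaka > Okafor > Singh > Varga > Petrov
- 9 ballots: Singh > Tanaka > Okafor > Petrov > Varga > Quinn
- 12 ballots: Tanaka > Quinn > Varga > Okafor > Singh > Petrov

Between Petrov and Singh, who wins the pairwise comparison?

Ballots ranking Petrov above Singh: 8.
Ballots ranking Singh above Petrov: 6+7+4+9+12 = 38.
Singh wins the head-to-head, 38–8.

Singh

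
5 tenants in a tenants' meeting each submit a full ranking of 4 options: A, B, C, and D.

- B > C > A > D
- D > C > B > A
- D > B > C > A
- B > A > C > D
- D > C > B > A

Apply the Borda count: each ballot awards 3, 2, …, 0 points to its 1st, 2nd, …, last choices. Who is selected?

Borda scores:
  A: 1 + 0 + 0 + 2 + 0 = 3
  B: 3 + 1 + 2 + 3 + 1 = 10
  C: 2 + 2 + 1 + 1 + 2 = 8
  D: 0 + 3 + 3 + 0 + 3 = 9
B has the highest total.

B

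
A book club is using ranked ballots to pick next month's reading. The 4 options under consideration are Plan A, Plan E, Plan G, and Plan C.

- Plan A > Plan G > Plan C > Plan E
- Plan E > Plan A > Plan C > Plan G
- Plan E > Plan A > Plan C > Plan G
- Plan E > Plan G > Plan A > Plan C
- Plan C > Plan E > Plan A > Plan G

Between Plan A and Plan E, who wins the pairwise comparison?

Plan E

Ballots ranking Plan A above Plan E: 1.
Ballots ranking Plan E above Plan A: 4.
Plan E wins the head-to-head, 4–1.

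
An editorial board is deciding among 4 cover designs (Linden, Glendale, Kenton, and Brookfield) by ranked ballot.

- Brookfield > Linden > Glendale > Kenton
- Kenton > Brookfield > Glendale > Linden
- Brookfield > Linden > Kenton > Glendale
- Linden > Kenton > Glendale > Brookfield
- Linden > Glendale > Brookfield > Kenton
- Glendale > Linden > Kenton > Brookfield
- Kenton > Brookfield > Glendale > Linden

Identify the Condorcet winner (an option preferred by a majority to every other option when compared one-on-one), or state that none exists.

Head-to-head results (7 voters total):
Linden vs Glendale: Linden wins 4–3.
Linden vs Kenton: Linden wins 5–2.
Linden vs Brookfield: Brookfield wins 4–3.
Glendale vs Kenton: Kenton wins 4–3.
Glendale vs Brookfield: Brookfield wins 4–3.
Kenton vs Brookfield: Kenton wins 4–3.
No candidate beats all others: Linden beats Kenton beats Brookfield beats Linden, a majority cycle.

No Condorcet winner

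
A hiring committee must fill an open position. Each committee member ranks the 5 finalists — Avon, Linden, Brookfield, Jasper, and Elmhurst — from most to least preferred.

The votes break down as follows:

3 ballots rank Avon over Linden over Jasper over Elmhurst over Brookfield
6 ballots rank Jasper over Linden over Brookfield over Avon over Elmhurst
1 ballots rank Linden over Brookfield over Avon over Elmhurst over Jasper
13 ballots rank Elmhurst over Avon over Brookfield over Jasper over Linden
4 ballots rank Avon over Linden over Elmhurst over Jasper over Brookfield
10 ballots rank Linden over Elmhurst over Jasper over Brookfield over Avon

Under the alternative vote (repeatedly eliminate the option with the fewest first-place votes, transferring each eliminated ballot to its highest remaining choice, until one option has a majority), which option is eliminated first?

Brookfield

Round 1: Elmhurst 13, Linden 11, Avon 7, Jasper 6, Brookfield 0. Brookfield has the fewest and is eliminated.
Round 2: Elmhurst 13, Linden 11, Avon 7, Jasper 6. Jasper has the fewest and is eliminated.
Round 3: Linden 17, Elmhurst 13, Avon 7. Avon has the fewest and is eliminated.
Round 4: Linden 24, Elmhurst 13. Linden has a majority.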